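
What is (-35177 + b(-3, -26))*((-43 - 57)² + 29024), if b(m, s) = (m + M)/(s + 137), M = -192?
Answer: -50794184736/37 ≈ -1.3728e+9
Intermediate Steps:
b(m, s) = (-192 + m)/(137 + s) (b(m, s) = (m - 192)/(s + 137) = (-192 + m)/(137 + s))
(-35177 + b(-3, -26))*((-43 - 57)² + 29024) = (-35177 + (-192 - 3)/(137 - 26))*((-43 - 57)² + 29024) = (-35177 - 195/111)*((-100)² + 29024) = (-35177 + (1/111)*(-195))*(10000 + 29024) = (-35177 - 65/37)*39024 = -1301614/37*39024 = -50794184736/37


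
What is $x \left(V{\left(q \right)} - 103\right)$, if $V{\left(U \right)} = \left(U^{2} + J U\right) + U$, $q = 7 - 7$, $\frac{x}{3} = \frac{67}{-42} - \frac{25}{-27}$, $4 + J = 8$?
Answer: $\frac{26059}{126} \approx 206.82$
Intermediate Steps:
$J = 4$ ($J = -4 + 8 = 4$)
$x = - \frac{253}{126}$ ($x = 3 \left(\frac{67}{-42} - \frac{25}{-27}\right) = 3 \left(67 \left(- \frac{1}{42}\right) - - \frac{25}{27}\right) = 3 \left(- \frac{67}{42} + \frac{25}{27}\right) = 3 \left(- \frac{253}{378}\right) = - \frac{253}{126} \approx -2.0079$)
$q = 0$ ($q = 7 - 7 = 0$)
$V{\left(U \right)} = U^{2} + 5 U$ ($V{\left(U \right)} = \left(U^{2} + 4 U\right) + U = U^{2} + 5 U$)
$x \left(V{\left(q \right)} - 103\right) = - \frac{253 \left(0 \left(5 + 0\right) - 103\right)}{126} = - \frac{253 \left(0 \cdot 5 - 103\right)}{126} = - \frac{253 \left(0 - 103\right)}{126} = \left(- \frac{253}{126}\right) \left(-103\right) = \frac{26059}{126}$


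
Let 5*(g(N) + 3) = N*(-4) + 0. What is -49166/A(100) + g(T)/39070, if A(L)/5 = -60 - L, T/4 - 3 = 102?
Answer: 96032221/1562800 ≈ 61.449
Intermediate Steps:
T = 420 (T = 12 + 4*102 = 12 + 408 = 420)
A(L) = -300 - 5*L (A(L) = 5*(-60 - L) = -300 - 5*L)
g(N) = -3 - 4*N/5 (g(N) = -3 + (N*(-4) + 0)/5 = -3 + (-4*N + 0)/5 = -3 + (-4*N)/5 = -3 - 4*N/5)
-49166/A(100) + g(T)/39070 = -49166/(-300 - 5*100) + (-3 - 4/5*420)/39070 = -49166/(-300 - 500) + (-3 - 336)*(1/39070) = -49166/(-800) - 339*1/39070 = -49166*(-1/800) - 339/39070 = 24583/400 - 339/39070 = 96032221/1562800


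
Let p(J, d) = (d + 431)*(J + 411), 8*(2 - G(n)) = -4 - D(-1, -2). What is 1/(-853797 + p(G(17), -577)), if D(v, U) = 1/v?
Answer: -4/3656599 ≈ -1.0939e-6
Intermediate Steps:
G(n) = 19/8 (G(n) = 2 - (-4 - 1/(-1))/8 = 2 - (-4 - 1*(-1))/8 = 2 - (-4 + 1)/8 = 2 - ⅛*(-3) = 2 + 3/8 = 19/8)
p(J, d) = (411 + J)*(431 + d) (p(J, d) = (431 + d)*(411 + J) = (411 + J)*(431 + d))
1/(-853797 + p(G(17), -577)) = 1/(-853797 + (177141 + 411*(-577) + 431*(19/8) + (19/8)*(-577))) = 1/(-853797 + (177141 - 237147 + 8189/8 - 10963/8)) = 1/(-853797 - 241411/4) = 1/(-3656599/4) = -4/3656599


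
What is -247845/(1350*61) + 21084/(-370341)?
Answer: -692766167/225908010 ≈ -3.0666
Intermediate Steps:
-247845/(1350*61) + 21084/(-370341) = -247845/82350 + 21084*(-1/370341) = -247845*1/82350 - 7028/123447 = -16523/5490 - 7028/123447 = -692766167/225908010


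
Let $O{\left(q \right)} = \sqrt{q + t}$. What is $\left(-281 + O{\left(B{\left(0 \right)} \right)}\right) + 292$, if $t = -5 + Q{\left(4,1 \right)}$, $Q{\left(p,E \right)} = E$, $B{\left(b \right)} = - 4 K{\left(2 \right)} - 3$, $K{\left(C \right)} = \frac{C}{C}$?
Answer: $11 + i \sqrt{11} \approx 11.0 + 3.3166 i$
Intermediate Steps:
$K{\left(C \right)} = 1$
$B{\left(b \right)} = -7$ ($B{\left(b \right)} = \left(-4\right) 1 - 3 = -4 - 3 = -7$)
$t = -4$ ($t = -5 + 1 = -4$)
$O{\left(q \right)} = \sqrt{-4 + q}$ ($O{\left(q \right)} = \sqrt{q - 4} = \sqrt{-4 + q}$)
$\left(-281 + O{\left(B{\left(0 \right)} \right)}\right) + 292 = \left(-281 + \sqrt{-4 - 7}\right) + 292 = \left(-281 + \sqrt{-11}\right) + 292 = \left(-281 + i \sqrt{11}\right) + 292 = 11 + i \sqrt{11}$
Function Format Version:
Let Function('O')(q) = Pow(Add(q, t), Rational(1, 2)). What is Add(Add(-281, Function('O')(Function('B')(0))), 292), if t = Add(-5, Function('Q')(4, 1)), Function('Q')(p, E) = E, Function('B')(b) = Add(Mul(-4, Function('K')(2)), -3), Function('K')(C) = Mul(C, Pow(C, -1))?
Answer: Add(11, Mul(I, Pow(11, Rational(1, 2)))) ≈ Add(11.000, Mul(3.3166, I))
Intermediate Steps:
Function('K')(C) = 1
Function('B')(b) = -7 (Function('B')(b) = Add(Mul(-4, 1), -3) = Add(-4, -3) = -7)
t = -4 (t = Add(-5, 1) = -4)
Function('O')(q) = Pow(Add(-4, q), Rational(1, 2)) (Function('O')(q) = Pow(Add(q, -4), Rational(1, 2)) = Pow(Add(-4, q), Rational(1, 2)))
Add(Add(-281, Function('O')(Function('B')(0))), 292) = Add(Add(-281, Pow(Add(-4, -7), Rational(1, 2))), 292) = Add(Add(-281, Pow(-11, Rational(1, 2))), 292) = Add(Add(-281, Mul(I, Pow(11, Rational(1, 2)))), 292) = Add(11, Mul(I, Pow(11, Rational(1, 2))))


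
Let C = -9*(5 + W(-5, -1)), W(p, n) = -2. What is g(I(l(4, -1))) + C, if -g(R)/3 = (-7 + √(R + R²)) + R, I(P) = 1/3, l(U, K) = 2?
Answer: -9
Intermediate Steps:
I(P) = ⅓
g(R) = 21 - 3*R - 3*√(R + R²) (g(R) = -3*((-7 + √(R + R²)) + R) = -3*(-7 + R + √(R + R²)) = 21 - 3*R - 3*√(R + R²))
C = -27 (C = -9*(5 - 2) = -9*3 = -27)
g(I(l(4, -1))) + C = (21 - 3*⅓ - 3*√3*√(1 + ⅓)/3) - 27 = (21 - 1 - 3*√((⅓)*(4/3))) - 27 = (21 - 1 - 3*√(4/9)) - 27 = (21 - 1 - 3*⅔) - 27 = (21 - 1 - 2) - 27 = 18 - 27 = -9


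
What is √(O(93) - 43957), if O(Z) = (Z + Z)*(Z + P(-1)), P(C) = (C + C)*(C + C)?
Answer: I*√25915 ≈ 160.98*I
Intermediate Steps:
P(C) = 4*C² (P(C) = (2*C)*(2*C) = 4*C²)
O(Z) = 2*Z*(4 + Z) (O(Z) = (Z + Z)*(Z + 4*(-1)²) = (2*Z)*(Z + 4*1) = (2*Z)*(Z + 4) = (2*Z)*(4 + Z) = 2*Z*(4 + Z))
√(O(93) - 43957) = √(2*93*(4 + 93) - 43957) = √(2*93*97 - 43957) = √(18042 - 43957) = √(-25915) = I*√25915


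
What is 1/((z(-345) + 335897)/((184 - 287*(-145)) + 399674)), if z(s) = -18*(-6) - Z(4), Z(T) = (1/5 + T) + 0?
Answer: 2207365/1680004 ≈ 1.3139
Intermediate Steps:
Z(T) = ⅕ + T (Z(T) = (⅕ + T) + 0 = ⅕ + T)
z(s) = 519/5 (z(s) = -18*(-6) - (⅕ + 4) = 108 - 1*21/5 = 108 - 21/5 = 519/5)
1/((z(-345) + 335897)/((184 - 287*(-145)) + 399674)) = 1/((519/5 + 335897)/((184 - 287*(-145)) + 399674)) = 1/(1680004/(5*((184 + 41615) + 399674))) = 1/(1680004/(5*(41799 + 399674))) = 1/((1680004/5)/441473) = 1/((1680004/5)*(1/441473)) = 1/(1680004/2207365) = 2207365/1680004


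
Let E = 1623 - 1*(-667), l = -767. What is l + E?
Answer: 1523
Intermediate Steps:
E = 2290 (E = 1623 + 667 = 2290)
l + E = -767 + 2290 = 1523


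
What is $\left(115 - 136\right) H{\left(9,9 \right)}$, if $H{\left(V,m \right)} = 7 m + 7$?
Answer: $-1470$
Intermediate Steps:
$H{\left(V,m \right)} = 7 + 7 m$
$\left(115 - 136\right) H{\left(9,9 \right)} = \left(115 - 136\right) \left(7 + 7 \cdot 9\right) = - 21 \left(7 + 63\right) = \left(-21\right) 70 = -1470$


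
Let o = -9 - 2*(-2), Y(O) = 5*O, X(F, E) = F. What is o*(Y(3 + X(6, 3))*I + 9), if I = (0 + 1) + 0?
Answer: -270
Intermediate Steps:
I = 1 (I = 1 + 0 = 1)
o = -5 (o = -9 + 4 = -5)
o*(Y(3 + X(6, 3))*I + 9) = -5*((5*(3 + 6))*1 + 9) = -5*((5*9)*1 + 9) = -5*(45*1 + 9) = -5*(45 + 9) = -5*54 = -270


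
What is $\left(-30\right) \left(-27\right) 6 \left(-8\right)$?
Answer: $-38880$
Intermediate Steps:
$\left(-30\right) \left(-27\right) 6 \left(-8\right) = 810 \left(-48\right) = -38880$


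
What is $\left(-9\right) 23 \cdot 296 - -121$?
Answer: $-61151$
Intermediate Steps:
$\left(-9\right) 23 \cdot 296 - -121 = \left(-207\right) 296 + \left(-40 + 161\right) = -61272 + 121 = -61151$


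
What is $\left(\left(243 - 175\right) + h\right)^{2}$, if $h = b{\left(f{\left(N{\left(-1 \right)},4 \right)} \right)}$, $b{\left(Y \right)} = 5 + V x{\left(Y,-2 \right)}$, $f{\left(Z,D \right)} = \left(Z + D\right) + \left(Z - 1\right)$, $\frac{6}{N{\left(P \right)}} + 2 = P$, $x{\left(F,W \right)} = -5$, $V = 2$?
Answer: $3969$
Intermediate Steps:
$N{\left(P \right)} = \frac{6}{-2 + P}$
$f{\left(Z,D \right)} = -1 + D + 2 Z$ ($f{\left(Z,D \right)} = \left(D + Z\right) + \left(-1 + Z\right) = -1 + D + 2 Z$)
$b{\left(Y \right)} = -5$ ($b{\left(Y \right)} = 5 + 2 \left(-5\right) = 5 - 10 = -5$)
$h = -5$
$\left(\left(243 - 175\right) + h\right)^{2} = \left(\left(243 - 175\right) - 5\right)^{2} = \left(68 - 5\right)^{2} = 63^{2} = 3969$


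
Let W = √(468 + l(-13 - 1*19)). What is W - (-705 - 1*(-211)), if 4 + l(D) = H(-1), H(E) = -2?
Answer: 494 + √462 ≈ 515.49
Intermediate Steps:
l(D) = -6 (l(D) = -4 - 2 = -6)
W = √462 (W = √(468 - 6) = √462 ≈ 21.494)
W - (-705 - 1*(-211)) = √462 - (-705 - 1*(-211)) = √462 - (-705 + 211) = √462 - 1*(-494) = √462 + 494 = 494 + √462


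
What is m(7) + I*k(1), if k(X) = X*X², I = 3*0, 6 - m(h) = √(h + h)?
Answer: 6 - √14 ≈ 2.2583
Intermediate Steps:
m(h) = 6 - √2*√h (m(h) = 6 - √(h + h) = 6 - √(2*h) = 6 - √2*√h)
I = 0
k(X) = X³
m(7) + I*k(1) = (6 - √2*√7) + 0*1³ = (6 - √14) + 0*1 = (6 - √14) + 0 = 6 - √14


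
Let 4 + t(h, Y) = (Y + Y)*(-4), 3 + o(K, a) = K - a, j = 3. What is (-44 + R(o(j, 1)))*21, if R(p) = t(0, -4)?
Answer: -336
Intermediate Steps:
o(K, a) = -3 + K - a (o(K, a) = -3 + (K - a) = -3 + K - a)
t(h, Y) = -4 - 8*Y (t(h, Y) = -4 + (Y + Y)*(-4) = -4 + (2*Y)*(-4) = -4 - 8*Y)
R(p) = 28 (R(p) = -4 - 8*(-4) = -4 + 32 = 28)
(-44 + R(o(j, 1)))*21 = (-44 + 28)*21 = -16*21 = -336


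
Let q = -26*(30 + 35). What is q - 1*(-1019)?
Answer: -671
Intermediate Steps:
q = -1690 (q = -26*65 = -1690)
q - 1*(-1019) = -1690 - 1*(-1019) = -1690 + 1019 = -671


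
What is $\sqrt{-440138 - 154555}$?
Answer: $3 i \sqrt{66077} \approx 771.16 i$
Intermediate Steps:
$\sqrt{-440138 - 154555} = \sqrt{-594693} = 3 i \sqrt{66077}$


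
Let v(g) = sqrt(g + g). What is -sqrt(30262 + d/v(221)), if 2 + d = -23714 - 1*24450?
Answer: -sqrt(1478026342 - 5322343*sqrt(442))/221 ≈ -167.25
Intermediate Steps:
v(g) = sqrt(2)*sqrt(g) (v(g) = sqrt(2*g) = sqrt(2)*sqrt(g))
d = -48166 (d = -2 + (-23714 - 1*24450) = -2 + (-23714 - 24450) = -2 - 48164 = -48166)
-sqrt(30262 + d/v(221)) = -sqrt(30262 - 48166*sqrt(442)/442) = -sqrt(30262 - 24083*sqrt(442)/221)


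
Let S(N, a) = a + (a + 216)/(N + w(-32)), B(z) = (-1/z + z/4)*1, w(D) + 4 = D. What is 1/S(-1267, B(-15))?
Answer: -13030/50117 ≈ -0.25999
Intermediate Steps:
w(D) = -4 + D
B(z) = -1/z + z/4 (B(z) = (-1/z + z*(¼))*1 = (-1/z + z/4)*1 = -1/z + z/4)
S(N, a) = a + (216 + a)/(-36 + N) (S(N, a) = a + (a + 216)/(N + (-4 - 32)) = a + (216 + a)/(N - 36) = a + (216 + a)/(-36 + N))
1/S(-1267, B(-15)) = 1/((216 - 35*(-1/(-15) + (¼)*(-15)) - 1267*(-1/(-15) + (¼)*(-15)))/(-36 - 1267)) = 1/((216 - 35*(-1*(-1/15) - 15/4) - 1267*(-1*(-1/15) - 15/4))/(-1303)) = 1/(-(216 - 35*(1/15 - 15/4) - 1267*(1/15 - 15/4))/1303) = 1/(-(216 - 35*(-221/60) - 1267*(-221/60))/1303) = 1/(-(216 + 1547/12 + 280007/60)/1303) = 1/(-1/1303*50117/10) = 1/(-50117/13030) = -13030/50117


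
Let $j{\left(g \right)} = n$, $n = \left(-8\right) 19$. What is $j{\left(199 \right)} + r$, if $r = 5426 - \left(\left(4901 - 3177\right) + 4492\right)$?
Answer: $-942$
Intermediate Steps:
$n = -152$
$j{\left(g \right)} = -152$
$r = -790$ ($r = 5426 - \left(1724 + 4492\right) = 5426 - 6216 = -790$)
$j{\left(199 \right)} + r = -152 - 790 = -942$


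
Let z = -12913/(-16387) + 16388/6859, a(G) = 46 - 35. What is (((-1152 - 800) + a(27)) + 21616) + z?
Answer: 2211796289698/112398433 ≈ 19678.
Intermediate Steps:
a(G) = 11
z = 357120423/112398433 (z = -12913*(-1/16387) + 16388*(1/6859) = 12913/16387 + 16388/6859 = 357120423/112398433 ≈ 3.1773)
(((-1152 - 800) + a(27)) + 21616) + z = (((-1152 - 800) + 11) + 21616) + 357120423/112398433 = ((-1952 + 11) + 21616) + 357120423/112398433 = (-1941 + 21616) + 357120423/112398433 = 19675 + 357120423/112398433 = 2211796289698/112398433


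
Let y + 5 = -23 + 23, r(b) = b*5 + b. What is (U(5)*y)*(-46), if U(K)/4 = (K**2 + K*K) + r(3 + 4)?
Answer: 84640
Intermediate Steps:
r(b) = 6*b (r(b) = 5*b + b = 6*b)
y = -5 (y = -5 + (-23 + 23) = -5 + 0 = -5)
U(K) = 168 + 8*K**2 (U(K) = 4*((K**2 + K*K) + 6*(3 + 4)) = 4*((K**2 + K**2) + 6*7) = 4*(2*K**2 + 42) = 4*(42 + 2*K**2) = 168 + 8*K**2)
(U(5)*y)*(-46) = ((168 + 8*5**2)*(-5))*(-46) = ((168 + 8*25)*(-5))*(-46) = ((168 + 200)*(-5))*(-46) = (368*(-5))*(-46) = -1840*(-46) = 84640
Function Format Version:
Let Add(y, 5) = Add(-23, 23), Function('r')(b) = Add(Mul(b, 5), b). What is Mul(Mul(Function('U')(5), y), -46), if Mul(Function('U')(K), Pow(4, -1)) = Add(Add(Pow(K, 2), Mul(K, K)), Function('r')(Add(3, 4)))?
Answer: 84640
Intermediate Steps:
Function('r')(b) = Mul(6, b) (Function('r')(b) = Add(Mul(5, b), b) = Mul(6, b))
y = -5 (y = Add(-5, Add(-23, 23)) = Add(-5, 0) = -5)
Function('U')(K) = Add(168, Mul(8, Pow(K, 2))) (Function('U')(K) = Mul(4, Add(Add(Pow(K, 2), Mul(K, K)), Mul(6, Add(3, 4)))) = Mul(4, Add(Add(Pow(K, 2), Pow(K, 2)), Mul(6, 7))) = Mul(4, Add(Mul(2, Pow(K, 2)), 42)) = Mul(4, Add(42, Mul(2, Pow(K, 2)))) = Add(168, Mul(8, Pow(K, 2))))
Mul(Mul(Function('U')(5), y), -46) = Mul(Mul(Add(168, Mul(8, Pow(5, 2))), -5), -46) = Mul(Mul(Add(168, Mul(8, 25)), -5), -46) = Mul(Mul(Add(168, 200), -5), -46) = Mul(Mul(368, -5), -46) = Mul(-1840, -46) = 84640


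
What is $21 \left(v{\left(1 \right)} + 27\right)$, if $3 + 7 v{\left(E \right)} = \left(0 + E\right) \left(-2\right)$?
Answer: $552$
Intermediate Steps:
$v{\left(E \right)} = - \frac{3}{7} - \frac{2 E}{7}$ ($v{\left(E \right)} = - \frac{3}{7} + \frac{\left(0 + E\right) \left(-2\right)}{7} = - \frac{3}{7} + \frac{E \left(-2\right)}{7} = - \frac{3}{7} + \frac{\left(-2\right) E}{7} = - \frac{3}{7} - \frac{2 E}{7}$)
$21 \left(v{\left(1 \right)} + 27\right) = 21 \left(\left(- \frac{3}{7} - \frac{2}{7}\right) + 27\right) = 21 \left(- \frac{5}{7} + 27\right) = 21 \cdot \frac{184}{7} = 552$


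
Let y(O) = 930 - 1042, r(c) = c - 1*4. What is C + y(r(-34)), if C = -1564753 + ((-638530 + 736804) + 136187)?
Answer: -1330404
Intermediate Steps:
r(c) = -4 + c (r(c) = c - 4 = -4 + c)
y(O) = -112
C = -1330292 (C = -1564753 + (98274 + 136187) = -1564753 + 234461 = -1330292)
C + y(r(-34)) = -1330292 - 112 = -1330404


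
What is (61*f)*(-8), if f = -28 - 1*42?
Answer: 34160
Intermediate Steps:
f = -70 (f = -28 - 42 = -70)
(61*f)*(-8) = (61*(-70))*(-8) = -4270*(-8) = 34160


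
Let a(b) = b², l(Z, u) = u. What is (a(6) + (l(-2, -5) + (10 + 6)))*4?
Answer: 188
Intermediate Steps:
(a(6) + (l(-2, -5) + (10 + 6)))*4 = (6² + (-5 + (10 + 6)))*4 = (36 + (-5 + 16))*4 = (36 + 11)*4 = 47*4 = 188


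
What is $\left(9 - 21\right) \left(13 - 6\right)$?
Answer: $-84$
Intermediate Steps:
$\left(9 - 21\right) \left(13 - 6\right) = - 12 \left(13 - 6\right) = \left(-12\right) 7 = -84$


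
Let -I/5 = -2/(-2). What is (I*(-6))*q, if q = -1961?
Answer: -58830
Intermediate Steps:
I = -5 (I = -(-10)/(-2) = -(-10)*(-1)/2 = -5*1 = -5)
(I*(-6))*q = -5*(-6)*(-1961) = 30*(-1961) = -58830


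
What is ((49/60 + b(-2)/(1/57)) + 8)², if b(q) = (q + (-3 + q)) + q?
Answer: 915123001/3600 ≈ 2.5420e+5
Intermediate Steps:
b(q) = -3 + 3*q (b(q) = (-3 + 2*q) + q = -3 + 3*q)
((49/60 + b(-2)/(1/57)) + 8)² = ((49/60 + (-3 + 3*(-2))/(1/57)) + 8)² = ((49*(1/60) + (-3 - 6)/(1/57)) + 8)² = ((49/60 - 9*57) + 8)² = ((49/60 - 513) + 8)² = (-30731/60 + 8)² = (-30251/60)² = 915123001/3600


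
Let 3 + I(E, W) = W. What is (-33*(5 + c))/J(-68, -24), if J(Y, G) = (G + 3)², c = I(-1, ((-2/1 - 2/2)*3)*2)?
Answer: 176/147 ≈ 1.1973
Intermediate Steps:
I(E, W) = -3 + W
c = -21 (c = -3 + ((-2/1 - 2/2)*3)*2 = -3 + ((-2*1 - 2*½)*3)*2 = -3 + ((-2 - 1)*3)*2 = -3 - 3*3*2 = -3 - 9*2 = -3 - 18 = -21)
J(Y, G) = (3 + G)²
(-33*(5 + c))/J(-68, -24) = (-33*(5 - 21))/((3 - 24)²) = (-33*(-16))/((-21)²) = 528/441 = 528*(1/441) = 176/147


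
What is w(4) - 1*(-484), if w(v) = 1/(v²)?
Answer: 7745/16 ≈ 484.06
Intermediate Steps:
w(v) = v⁻²
w(4) - 1*(-484) = 4⁻² - 1*(-484) = 1/16 + 484 = 7745/16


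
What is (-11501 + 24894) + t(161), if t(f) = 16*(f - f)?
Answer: 13393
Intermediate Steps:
t(f) = 0 (t(f) = 16*0 = 0)
(-11501 + 24894) + t(161) = (-11501 + 24894) + 0 = 13393 + 0 = 13393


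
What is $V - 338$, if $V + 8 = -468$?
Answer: $-814$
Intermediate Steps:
$V = -476$ ($V = -8 - 468 = -476$)
$V - 338 = -476 - 338 = -814$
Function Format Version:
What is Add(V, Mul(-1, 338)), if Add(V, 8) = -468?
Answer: -814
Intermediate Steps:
V = -476 (V = Add(-8, -468) = -476)
Add(V, Mul(-1, 338)) = Add(-476, Mul(-1, 338)) = Add(-476, -338) = -814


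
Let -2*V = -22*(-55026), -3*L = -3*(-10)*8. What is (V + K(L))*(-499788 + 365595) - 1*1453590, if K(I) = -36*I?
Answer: 80837214768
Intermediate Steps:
L = -80 (L = -(-3*(-10))*8/3 = -10*8 = -⅓*240 = -80)
V = -605286 (V = -(-11)*(-55026) = -½*1210572 = -605286)
(V + K(L))*(-499788 + 365595) - 1*1453590 = (-605286 - 36*(-80))*(-499788 + 365595) - 1*1453590 = (-605286 + 2880)*(-134193) - 1453590 = -602406*(-134193) - 1453590 = 80838668358 - 1453590 = 80837214768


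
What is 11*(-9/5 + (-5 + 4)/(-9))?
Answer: -836/45 ≈ -18.578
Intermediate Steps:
11*(-9/5 + (-5 + 4)/(-9)) = 11*(-9*⅕ - 1*(-⅑)) = 11*(-9/5 + ⅑) = 11*(-76/45) = -836/45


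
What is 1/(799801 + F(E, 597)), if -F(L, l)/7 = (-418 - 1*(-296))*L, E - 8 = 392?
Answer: 1/1141401 ≈ 8.7612e-7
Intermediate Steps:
E = 400 (E = 8 + 392 = 400)
F(L, l) = 854*L (F(L, l) = -7*(-418 - 1*(-296))*L = -7*(-418 + 296)*L = -(-854)*L = 854*L)
1/(799801 + F(E, 597)) = 1/(799801 + 854*400) = 1/(799801 + 341600) = 1/1141401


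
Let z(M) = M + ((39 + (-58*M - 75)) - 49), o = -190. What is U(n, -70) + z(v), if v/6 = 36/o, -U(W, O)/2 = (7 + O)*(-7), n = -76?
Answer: -4511/5 ≈ -902.20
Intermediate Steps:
U(W, O) = 98 + 14*O (U(W, O) = -2*(7 + O)*(-7) = -2*(-49 - 7*O) = 98 + 14*O)
v = -108/95 (v = 6*(36/(-190)) = 6*(36*(-1/190)) = 6*(-18/95) = -108/95 ≈ -1.1368)
z(M) = -85 - 57*M (z(M) = M + ((39 + (-75 - 58*M)) - 49) = M + ((-36 - 58*M) - 49) = M + (-85 - 58*M) = -85 - 57*M)
U(n, -70) + z(v) = (98 + 14*(-70)) + (-85 - 57*(-108/95)) = (98 - 980) + (-85 + 324/5) = -882 - 101/5 = -4511/5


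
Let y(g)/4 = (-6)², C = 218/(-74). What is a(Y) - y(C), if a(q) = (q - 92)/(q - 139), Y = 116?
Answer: -3336/23 ≈ -145.04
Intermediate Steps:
C = -109/37 (C = 218*(-1/74) = -109/37 ≈ -2.9459)
y(g) = 144 (y(g) = 4*(-6)² = 4*36 = 144)
a(q) = (-92 + q)/(-139 + q)
a(Y) - y(C) = (-92 + 116)/(-139 + 116) - 1*144 = 24/(-23) - 144 = -1/23*24 - 144 = -24/23 - 144 = -3336/23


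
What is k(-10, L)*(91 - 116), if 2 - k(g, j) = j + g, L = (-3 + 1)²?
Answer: -200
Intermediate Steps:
L = 4 (L = (-2)² = 4)
k(g, j) = 2 - g - j (k(g, j) = 2 - (j + g) = 2 - (g + j) = 2 + (-g - j) = 2 - g - j)
k(-10, L)*(91 - 116) = (2 - 1*(-10) - 1*4)*(91 - 116) = (2 + 10 - 4)*(-25) = 8*(-25) = -200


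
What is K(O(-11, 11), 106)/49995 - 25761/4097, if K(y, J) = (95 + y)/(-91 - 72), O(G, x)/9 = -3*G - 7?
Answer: -209932502698/33387210945 ≈ -6.2878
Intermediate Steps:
O(G, x) = -63 - 27*G (O(G, x) = 9*(-3*G - 7) = 9*(-7 - 3*G) = -63 - 27*G)
K(y, J) = -95/163 - y/163 (K(y, J) = (95 + y)/(-163) = (95 + y)*(-1/163) = -95/163 - y/163)
K(O(-11, 11), 106)/49995 - 25761/4097 = (-95/163 - (-63 - 27*(-11))/163)/49995 - 25761/4097 = (-95/163 - (-63 + 297)/163)*(1/49995) - 25761*1/4097 = (-95/163 - 1/163*234)*(1/49995) - 25761/4097 = (-95/163 - 234/163)*(1/49995) - 25761/4097 = -329/163*1/49995 - 25761/4097 = -329/8149185 - 25761/4097 = -209932502698/33387210945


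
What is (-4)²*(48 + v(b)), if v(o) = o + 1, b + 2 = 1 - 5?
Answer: 688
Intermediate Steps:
b = -6 (b = -2 + (1 - 5) = -2 - 4 = -6)
v(o) = 1 + o
(-4)²*(48 + v(b)) = (-4)²*(48 + (1 - 6)) = 16*(48 - 5) = 16*43 = 688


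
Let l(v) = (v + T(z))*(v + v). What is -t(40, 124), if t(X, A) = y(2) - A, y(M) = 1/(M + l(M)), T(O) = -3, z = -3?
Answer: 249/2 ≈ 124.50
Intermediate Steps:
l(v) = 2*v*(-3 + v) (l(v) = (v - 3)*(v + v) = (-3 + v)*(2*v) = 2*v*(-3 + v))
y(M) = 1/(M + 2*M*(-3 + M))
t(X, A) = -1/2 - A (t(X, A) = 1/(2*(-5 + 2*2)) - A = 1/(2*(-5 + 4)) - A = (1/2)/(-1) - A = (1/2)*(-1) - A = -1/2 - A)
-t(40, 124) = -(-1/2 - 1*124) = -(-1/2 - 124) = -1*(-249/2) = 249/2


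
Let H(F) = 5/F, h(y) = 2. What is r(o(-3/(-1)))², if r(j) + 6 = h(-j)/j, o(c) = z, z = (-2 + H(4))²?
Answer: 484/81 ≈ 5.9753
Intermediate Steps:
z = 9/16 (z = (-2 + 5/4)² = (-¾)² = 9/16 ≈ 0.56250)
o(c) = 9/16
r(j) = -6 + 2/j
r(o(-3/(-1)))² = (-6 + 2/(9/16))² = (-6 + 2*(16/9))² = (-6 + 32/9)² = (-22/9)² = 484/81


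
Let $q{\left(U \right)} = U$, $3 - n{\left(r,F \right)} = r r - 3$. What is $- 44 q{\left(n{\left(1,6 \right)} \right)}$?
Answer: $-220$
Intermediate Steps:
$n{\left(r,F \right)} = 6 - r^{2}$ ($n{\left(r,F \right)} = 3 - \left(r r - 3\right) = 3 - \left(r^{2} - 3\right) = 3 - \left(-3 + r^{2}\right) = 6 - r^{2}$)
$- 44 q{\left(n{\left(1,6 \right)} \right)} = - 44 \left(6 - 1^{2}\right) = - 44 \left(6 - 1\right) = \left(-44\right) 5 = -220$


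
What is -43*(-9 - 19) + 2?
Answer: 1206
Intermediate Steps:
-43*(-9 - 19) + 2 = -43*(-28) + 2 = 1204 + 2 = 1206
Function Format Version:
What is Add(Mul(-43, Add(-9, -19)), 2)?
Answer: 1206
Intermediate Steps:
Add(Mul(-43, Add(-9, -19)), 2) = Add(Mul(-43, -28), 2) = Add(1204, 2) = 1206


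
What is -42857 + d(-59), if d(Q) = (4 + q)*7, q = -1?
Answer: -42836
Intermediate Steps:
d(Q) = 21 (d(Q) = (4 - 1)*7 = 3*7 = 21)
-42857 + d(-59) = -42857 + 21 = -42836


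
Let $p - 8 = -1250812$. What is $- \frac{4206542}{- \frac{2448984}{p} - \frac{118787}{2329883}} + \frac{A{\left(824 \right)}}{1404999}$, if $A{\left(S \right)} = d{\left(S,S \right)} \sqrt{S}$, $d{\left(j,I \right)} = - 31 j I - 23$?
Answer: $- \frac{3064704542947736786}{1389316733531} - \frac{14032186 \sqrt{206}}{468333} \approx -2.2063 \cdot 10^{6}$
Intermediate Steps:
$p = -1250804$ ($p = 8 - 1250812 = -1250804$)
$d{\left(j,I \right)} = -23 - 31 I j$ ($d{\left(j,I \right)} = - 31 I j - 23 = -23 - 31 I j$)
$A{\left(S \right)} = \sqrt{S} \left(-23 - 31 S^{2}\right)$ ($A{\left(S \right)} = \left(-23 - 31 S S\right) \sqrt{S} = \left(-23 - 31 S^{2}\right) \sqrt{S} = \sqrt{S} \left(-23 - 31 S^{2}\right)$)
$- \frac{4206542}{- \frac{2448984}{p} - \frac{118787}{2329883}} + \frac{A{\left(824 \right)}}{1404999} = - \frac{4206542}{- \frac{2448984}{-1250804} - \frac{118787}{2329883}} + \frac{\sqrt{824} \left(-23 - 31 \cdot 824^{2}\right)}{1404999} = - \frac{4206542}{\left(-2448984\right) \left(- \frac{1}{1250804}\right) - \frac{118787}{2329883}} + 2 \sqrt{206} \left(-23 - 21048256\right) \frac{1}{1404999} = - \frac{4206542}{\frac{612246}{312701} - \frac{118787}{2329883}} + 2 \sqrt{206} \left(-23 - 21048256\right) \frac{1}{1404999} = - \frac{4206542}{\frac{1389316733531}{728556743983}} + 2 \sqrt{206} \left(-21048279\right) \frac{1}{1404999} = \left(-4206542\right) \frac{728556743983}{1389316733531} + - 42096558 \sqrt{206} \cdot \frac{1}{1404999} = - \frac{3064704542947736786}{1389316733531} - \frac{14032186 \sqrt{206}}{468333}$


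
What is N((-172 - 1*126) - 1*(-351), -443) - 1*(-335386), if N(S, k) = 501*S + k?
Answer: 361496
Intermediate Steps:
N(S, k) = k + 501*S
N((-172 - 1*126) - 1*(-351), -443) - 1*(-335386) = (-443 + 501*((-172 - 1*126) - 1*(-351))) - 1*(-335386) = (-443 + 501*((-172 - 126) + 351)) + 335386 = (-443 + 501*(-298 + 351)) + 335386 = (-443 + 501*53) + 335386 = (-443 + 26553) + 335386 = 26110 + 335386 = 361496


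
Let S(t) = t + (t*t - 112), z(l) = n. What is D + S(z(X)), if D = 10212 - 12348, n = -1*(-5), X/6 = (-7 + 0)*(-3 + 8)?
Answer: -2218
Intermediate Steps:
X = -210 (X = 6*((-7 + 0)*(-3 + 8)) = 6*(-7*5) = 6*(-35) = -210)
n = 5
D = -2136
z(l) = 5
S(t) = -112 + t + t² (S(t) = t + (t² - 112) = t + (-112 + t²) = -112 + t + t²)
D + S(z(X)) = -2136 + (-112 + 5 + 5²) = -2136 + (-112 + 5 + 25) = -2136 - 82 = -2218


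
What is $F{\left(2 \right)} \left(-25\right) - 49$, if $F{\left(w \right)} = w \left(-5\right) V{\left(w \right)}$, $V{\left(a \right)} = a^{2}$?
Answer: $951$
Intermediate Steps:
$F{\left(w \right)} = - 5 w^{3}$ ($F{\left(w \right)} = w \left(-5\right) w^{2} = - 5 w w^{2} = - 5 w^{3}$)
$F{\left(2 \right)} \left(-25\right) - 49 = - 5 \cdot 2^{3} \left(-25\right) - 49 = \left(-5\right) 8 \left(-25\right) - 49 = \left(-40\right) \left(-25\right) - 49 = 1000 - 49 = 951$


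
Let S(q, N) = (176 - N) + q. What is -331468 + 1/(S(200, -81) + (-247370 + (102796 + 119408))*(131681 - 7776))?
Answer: -1033581122080765/3118192773 ≈ -3.3147e+5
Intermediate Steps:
S(q, N) = 176 + q - N
-331468 + 1/(S(200, -81) + (-247370 + (102796 + 119408))*(131681 - 7776)) = -331468 + 1/((176 + 200 - 1*(-81)) + (-247370 + (102796 + 119408))*(131681 - 7776)) = -331468 + 1/((176 + 200 + 81) + (-247370 + 222204)*123905) = -331468 + 1/(457 - 25166*123905) = -331468 + 1/(457 - 3118193230) = -331468 + 1/(-3118192773) = -331468 - 1/3118192773 = -1033581122080765/3118192773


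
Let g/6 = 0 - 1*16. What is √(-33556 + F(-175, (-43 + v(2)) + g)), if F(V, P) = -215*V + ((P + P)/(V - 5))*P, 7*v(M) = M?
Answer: √170014490/210 ≈ 62.090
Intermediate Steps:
g = -96 (g = 6*(0 - 1*16) = 6*(0 - 16) = 6*(-16) = -96)
v(M) = M/7
F(V, P) = -215*V + 2*P²/(-5 + V) (F(V, P) = -215*V + ((2*P)/(-5 + V))*P = -215*V + (2*P/(-5 + V))*P = -215*V + 2*P²/(-5 + V))
√(-33556 + F(-175, (-43 + v(2)) + g)) = √(-33556 + (-215*(-175)² + 2*((-43 + (⅐)*2) - 96)² + 1075*(-175))/(-5 - 175)) = √(-33556 + (-215*30625 + 2*((-43 + 2/7) - 96)² - 188125)/(-180)) = √(-33556 - (-6584375 + 2*(-299/7 - 96)² - 188125)/180) = √(-33556 - (-6584375 + 2*(-971/7)² - 188125)/180) = √(-33556 - (-6584375 + 2*(942841/49) - 188125)/180) = √(-33556 - (-6584375 + 1885682/49 - 188125)/180) = √(-33556 - 1/180*(-329966818/49)) = √(-33556 + 164983409/4410) = √(17001449/4410) = √170014490/210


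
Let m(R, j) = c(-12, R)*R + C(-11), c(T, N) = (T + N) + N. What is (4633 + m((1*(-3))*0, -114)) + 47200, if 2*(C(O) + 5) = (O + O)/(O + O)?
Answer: 103657/2 ≈ 51829.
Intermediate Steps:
c(T, N) = T + 2*N (c(T, N) = (N + T) + N = T + 2*N)
C(O) = -9/2 (C(O) = -5 + ((O + O)/(O + O))/2 = -5 + ((2*O)/((2*O)))/2 = -5 + ((2*O)*(1/(2*O)))/2 = -5 + (½)*1 = -5 + ½ = -9/2)
m(R, j) = -9/2 + R*(-12 + 2*R) (m(R, j) = (-12 + 2*R)*R - 9/2 = R*(-12 + 2*R) - 9/2 = -9/2 + R*(-12 + 2*R))
(4633 + m((1*(-3))*0, -114)) + 47200 = (4633 + (-9/2 + 2*((1*(-3))*0)*(-6 + (1*(-3))*0))) + 47200 = (4633 + (-9/2 + 2*(-3*0)*(-6 - 3*0))) + 47200 = (4633 + (-9/2 + 2*0*(-6 + 0))) + 47200 = (4633 + (-9/2 + 2*0*(-6))) + 47200 = (4633 + (-9/2 + 0)) + 47200 = (4633 - 9/2) + 47200 = 9257/2 + 47200 = 103657/2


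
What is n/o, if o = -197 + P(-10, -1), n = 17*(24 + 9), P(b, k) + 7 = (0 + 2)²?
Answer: -561/200 ≈ -2.8050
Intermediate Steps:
P(b, k) = -3 (P(b, k) = -7 + (0 + 2)² = -7 + 2² = -7 + 4 = -3)
n = 561 (n = 17*33 = 561)
o = -200 (o = -197 - 3 = -200)
n/o = 561/(-200) = -1/200*561 = -561/200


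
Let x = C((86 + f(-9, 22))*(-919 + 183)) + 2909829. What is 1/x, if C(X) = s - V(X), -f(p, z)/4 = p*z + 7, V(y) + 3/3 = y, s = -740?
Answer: 1/3534690 ≈ 2.8291e-7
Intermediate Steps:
V(y) = -1 + y
f(p, z) = -28 - 4*p*z (f(p, z) = -4*(p*z + 7) = -4*(7 + p*z) = -28 - 4*p*z)
C(X) = -739 - X (C(X) = -740 - (-1 + X) = -740 + (1 - X) = -739 - X)
x = 3534690 (x = (-739 - (86 + (-28 - 4*(-9)*22))*(-919 + 183)) + 2909829 = (-739 - (86 + (-28 + 792))*(-736)) + 2909829 = (-739 - (86 + 764)*(-736)) + 2909829 = (-739 - 850*(-736)) + 2909829 = (-739 - 1*(-625600)) + 2909829 = (-739 + 625600) + 2909829 = 624861 + 2909829 = 3534690)
1/x = 1/3534690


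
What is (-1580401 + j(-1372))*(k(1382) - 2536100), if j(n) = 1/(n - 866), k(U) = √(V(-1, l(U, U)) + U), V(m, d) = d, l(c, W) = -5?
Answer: 4485013519523950/1119 - 10610812317*√17/746 ≈ 4.0080e+12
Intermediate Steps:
k(U) = √(-5 + U)
j(n) = 1/(-866 + n)
(-1580401 + j(-1372))*(k(1382) - 2536100) = (-1580401 + 1/(-866 - 1372))*(√(-5 + 1382) - 2536100) = (-1580401 + 1/(-2238))*(√1377 - 2536100) = (-1580401 - 1/2238)*(9*√17 - 2536100) = -3536937439*(-2536100 + 9*√17)/2238 = 4485013519523950/1119 - 10610812317*√17/746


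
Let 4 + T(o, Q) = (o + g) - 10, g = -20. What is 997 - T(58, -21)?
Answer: 973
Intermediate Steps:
T(o, Q) = -34 + o (T(o, Q) = -4 + ((o - 20) - 10) = -4 + ((-20 + o) - 10) = -4 + (-30 + o) = -34 + o)
997 - T(58, -21) = 997 - (-34 + 58) = 997 - 1*24 = 997 - 24 = 973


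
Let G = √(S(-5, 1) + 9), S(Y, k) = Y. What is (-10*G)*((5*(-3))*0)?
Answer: 0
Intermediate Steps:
G = 2 (G = √(-5 + 9) = √4 = 2)
(-10*G)*((5*(-3))*0) = (-10*2)*((5*(-3))*0) = -(-300)*0 = -20*0 = 0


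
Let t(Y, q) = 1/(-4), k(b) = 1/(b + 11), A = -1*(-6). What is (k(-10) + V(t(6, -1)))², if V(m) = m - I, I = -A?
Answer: 729/16 ≈ 45.563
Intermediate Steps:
A = 6
k(b) = 1/(11 + b)
I = -6 (I = -1*6 = -6)
t(Y, q) = -¼
V(m) = 6 + m (V(m) = m - 1*(-6) = m + 6 = 6 + m)
(k(-10) + V(t(6, -1)))² = (1/(11 - 10) + (6 - ¼))² = (1/1 + 23/4)² = (1 + 23/4)² = (27/4)² = 729/16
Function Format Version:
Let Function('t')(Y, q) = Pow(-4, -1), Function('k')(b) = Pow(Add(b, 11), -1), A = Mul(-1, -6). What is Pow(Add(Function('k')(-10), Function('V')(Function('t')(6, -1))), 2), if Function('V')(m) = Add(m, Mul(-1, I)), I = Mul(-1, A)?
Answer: Rational(729, 16) ≈ 45.563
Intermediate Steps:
A = 6
Function('k')(b) = Pow(Add(11, b), -1)
I = -6 (I = Mul(-1, 6) = -6)
Function('t')(Y, q) = Rational(-1, 4)
Function('V')(m) = Add(6, m) (Function('V')(m) = Add(m, Mul(-1, -6)) = Add(m, 6) = Add(6, m))
Pow(Add(Function('k')(-10), Function('V')(Function('t')(6, -1))), 2) = Pow(Add(Pow(Add(11, -10), -1), Add(6, Rational(-1, 4))), 2) = Pow(Add(Pow(1, -1), Rational(23, 4)), 2) = Pow(Add(1, Rational(23, 4)), 2) = Pow(Rational(27, 4), 2) = Rational(729, 16)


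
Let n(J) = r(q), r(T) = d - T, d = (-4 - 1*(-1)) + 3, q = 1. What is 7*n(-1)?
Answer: -7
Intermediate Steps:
d = 0 (d = (-4 + 1) + 3 = -3 + 3 = 0)
r(T) = -T (r(T) = 0 - T = -T)
n(J) = -1 (n(J) = -1*1 = -1)
7*n(-1) = 7*(-1) = -7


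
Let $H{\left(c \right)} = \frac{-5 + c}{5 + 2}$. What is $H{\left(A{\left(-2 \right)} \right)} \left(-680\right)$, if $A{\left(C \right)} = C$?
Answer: $680$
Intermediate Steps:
$H{\left(c \right)} = - \frac{5}{7} + \frac{c}{7}$ ($H{\left(c \right)} = \frac{-5 + c}{7} = \left(-5 + c\right) \frac{1}{7} = - \frac{5}{7} + \frac{c}{7}$)
$H{\left(A{\left(-2 \right)} \right)} \left(-680\right) = \left(- \frac{5}{7} + \frac{1}{7} \left(-2\right)\right) \left(-680\right) = \left(- \frac{5}{7} - \frac{2}{7}\right) \left(-680\right) = \left(-1\right) \left(-680\right) = 680$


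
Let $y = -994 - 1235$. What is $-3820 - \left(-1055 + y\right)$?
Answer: $-536$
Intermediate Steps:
$y = -2229$
$-3820 - \left(-1055 + y\right) = -3820 - \left(-1055 - 2229\right) = -3820 - -3284 = -3820 + 3284 = -536$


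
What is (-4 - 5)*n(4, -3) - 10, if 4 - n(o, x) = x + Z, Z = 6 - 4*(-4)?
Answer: 125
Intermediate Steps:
Z = 22 (Z = 6 + 16 = 22)
n(o, x) = -18 - x (n(o, x) = 4 - (x + 22) = 4 - (22 + x) = 4 + (-22 - x) = -18 - x)
(-4 - 5)*n(4, -3) - 10 = (-4 - 5)*(-18 - 1*(-3)) - 10 = -9*(-18 + 3) - 10 = -9*(-15) - 10 = 135 - 10 = 125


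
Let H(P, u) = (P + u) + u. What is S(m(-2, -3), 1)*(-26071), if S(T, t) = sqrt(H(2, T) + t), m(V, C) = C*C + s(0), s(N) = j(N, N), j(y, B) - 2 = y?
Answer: -130355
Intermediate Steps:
j(y, B) = 2 + y
s(N) = 2 + N
m(V, C) = 2 + C**2 (m(V, C) = C*C + (2 + 0) = C**2 + 2 = 2 + C**2)
H(P, u) = P + 2*u
S(T, t) = sqrt(2 + t + 2*T) (S(T, t) = sqrt((2 + 2*T) + t) = sqrt(2 + t + 2*T))
S(m(-2, -3), 1)*(-26071) = sqrt(2 + 1 + 2*(2 + (-3)**2))*(-26071) = sqrt(2 + 1 + 2*(2 + 9))*(-26071) = sqrt(2 + 1 + 2*11)*(-26071) = sqrt(2 + 1 + 22)*(-26071) = sqrt(25)*(-26071) = 5*(-26071) = -130355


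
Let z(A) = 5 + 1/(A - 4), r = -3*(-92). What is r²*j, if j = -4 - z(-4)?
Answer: -676062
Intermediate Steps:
r = 276
z(A) = 5 + 1/(-4 + A)
j = -71/8 (j = -4 - (-19 + 5*(-4))/(-4 - 4) = -4 - (-19 - 20)/(-8) = -4 - (-1)*(-39)/8 = -4 - 1*39/8 = -4 - 39/8 = -71/8 ≈ -8.8750)
r²*j = 276²*(-71/8) = 76176*(-71/8) = -676062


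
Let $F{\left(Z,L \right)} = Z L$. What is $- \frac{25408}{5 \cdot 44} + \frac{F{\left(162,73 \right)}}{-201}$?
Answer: $- \frac{642394}{3685} \approx -174.33$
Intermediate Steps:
$F{\left(Z,L \right)} = L Z$
$- \frac{25408}{5 \cdot 44} + \frac{F{\left(162,73 \right)}}{-201} = - \frac{25408}{5 \cdot 44} + \frac{73 \cdot 162}{-201} = - \frac{25408}{220} + 11826 \left(- \frac{1}{201}\right) = \left(-25408\right) \frac{1}{220} - \frac{3942}{67} = - \frac{6352}{55} - \frac{3942}{67} = - \frac{642394}{3685}$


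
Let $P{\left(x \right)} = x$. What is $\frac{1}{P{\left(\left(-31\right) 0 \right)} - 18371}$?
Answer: $- \frac{1}{18371} \approx -5.4434 \cdot 10^{-5}$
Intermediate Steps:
$\frac{1}{P{\left(\left(-31\right) 0 \right)} - 18371} = \frac{1}{\left(-31\right) 0 - 18371} = \frac{1}{0 - 18371} = \frac{1}{-18371} = - \frac{1}{18371}$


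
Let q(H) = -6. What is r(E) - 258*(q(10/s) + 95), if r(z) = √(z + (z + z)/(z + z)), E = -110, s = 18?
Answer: -22962 + I*√109 ≈ -22962.0 + 10.44*I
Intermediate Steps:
r(z) = √(1 + z) (r(z) = √(z + (2*z)/((2*z))) = √(z + (2*z)*(1/(2*z))) = √(z + 1) = √(1 + z))
r(E) - 258*(q(10/s) + 95) = √(1 - 110) - 258*(-6 + 95) = √(-109) - 258*89 = I*√109 - 22962 = -22962 + I*√109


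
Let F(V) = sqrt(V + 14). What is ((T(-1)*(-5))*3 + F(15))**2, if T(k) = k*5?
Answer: (75 + sqrt(29))**2 ≈ 6461.8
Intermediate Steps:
T(k) = 5*k
F(V) = sqrt(14 + V)
((T(-1)*(-5))*3 + F(15))**2 = (((5*(-1))*(-5))*3 + sqrt(14 + 15))**2 = (-5*(-5)*3 + sqrt(29))**2 = (25*3 + sqrt(29))**2 = (75 + sqrt(29))**2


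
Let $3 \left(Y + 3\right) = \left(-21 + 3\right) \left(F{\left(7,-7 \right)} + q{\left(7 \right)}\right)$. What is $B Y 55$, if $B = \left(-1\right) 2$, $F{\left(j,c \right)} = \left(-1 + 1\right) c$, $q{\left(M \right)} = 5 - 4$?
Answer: $990$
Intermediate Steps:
$q{\left(M \right)} = 1$
$F{\left(j,c \right)} = 0$ ($F{\left(j,c \right)} = 0 c = 0$)
$B = -2$
$Y = -9$ ($Y = -3 + \frac{\left(-21 + 3\right) \left(0 + 1\right)}{3} = -3 + \frac{\left(-18\right) 1}{3} = -3 + \frac{1}{3} \left(-18\right) = -3 - 6 = -9$)
$B Y 55 = \left(-2\right) \left(-9\right) 55 = 18 \cdot 55 = 990$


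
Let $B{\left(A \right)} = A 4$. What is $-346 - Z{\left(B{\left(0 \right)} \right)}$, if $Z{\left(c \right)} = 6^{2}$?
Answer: $-382$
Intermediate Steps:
$B{\left(A \right)} = 4 A$
$Z{\left(c \right)} = 36$
$-346 - Z{\left(B{\left(0 \right)} \right)} = -346 - 36 = -382$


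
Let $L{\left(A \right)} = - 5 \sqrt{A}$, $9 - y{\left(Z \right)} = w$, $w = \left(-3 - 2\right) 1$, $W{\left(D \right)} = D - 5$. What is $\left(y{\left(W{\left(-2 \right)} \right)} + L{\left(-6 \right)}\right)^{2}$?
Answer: $46 - 140 i \sqrt{6} \approx 46.0 - 342.93 i$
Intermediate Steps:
$W{\left(D \right)} = -5 + D$ ($W{\left(D \right)} = D - 5 = -5 + D$)
$w = -5$ ($w = \left(-5\right) 1 = -5$)
$y{\left(Z \right)} = 14$ ($y{\left(Z \right)} = 9 - -5 = 9 + 5 = 14$)
$\left(y{\left(W{\left(-2 \right)} \right)} + L{\left(-6 \right)}\right)^{2} = \left(14 - 5 \sqrt{-6}\right)^{2} = \left(14 - 5 i \sqrt{6}\right)^{2}$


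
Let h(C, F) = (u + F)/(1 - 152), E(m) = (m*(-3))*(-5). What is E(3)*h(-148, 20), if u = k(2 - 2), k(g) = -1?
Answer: -855/151 ≈ -5.6623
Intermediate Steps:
E(m) = 15*m (E(m) = -3*m*(-5) = 15*m)
u = -1
h(C, F) = 1/151 - F/151 (h(C, F) = (-1 + F)/(1 - 152) = (-1 + F)/(-151) = (-1 + F)*(-1/151) = 1/151 - F/151)
E(3)*h(-148, 20) = (15*3)*(1/151 - 1/151*20) = 45*(1/151 - 20/151) = 45*(-19/151) = -855/151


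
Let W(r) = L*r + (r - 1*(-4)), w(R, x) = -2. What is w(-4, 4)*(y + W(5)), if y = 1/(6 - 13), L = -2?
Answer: 16/7 ≈ 2.2857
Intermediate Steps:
y = -⅐ (y = 1/(-7) = -⅐ ≈ -0.14286)
W(r) = 4 - r (W(r) = -2*r + (r - 1*(-4)) = -2*r + (r + 4) = -2*r + (4 + r) = 4 - r)
w(-4, 4)*(y + W(5)) = -2*(-⅐ + (4 - 1*5)) = -2*(-⅐ + (4 - 5)) = -2*(-⅐ - 1) = -2*(-8/7) = 16/7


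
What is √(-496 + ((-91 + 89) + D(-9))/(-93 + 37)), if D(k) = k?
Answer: 3*I*√43190/28 ≈ 22.267*I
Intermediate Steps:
√(-496 + ((-91 + 89) + D(-9))/(-93 + 37)) = √(-496 + ((-91 + 89) - 9)/(-93 + 37)) = √(-496 + (-2 - 9)/(-56)) = √(-496 - 11*(-1/56)) = √(-496 + 11/56) = √(-27765/56) = 3*I*√43190/28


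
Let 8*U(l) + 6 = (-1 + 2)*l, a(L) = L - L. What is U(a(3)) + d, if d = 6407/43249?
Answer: -104119/172996 ≈ -0.60186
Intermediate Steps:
a(L) = 0
U(l) = -¾ + l/8 (U(l) = -¾ + ((-1 + 2)*l)/8 = -¾ + (1*l)/8 = -¾ + l/8)
d = 6407/43249 (d = 6407*(1/43249) = 6407/43249 ≈ 0.14814)
U(a(3)) + d = (-¾ + (⅛)*0) + 6407/43249 = (-¾ + 0) + 6407/43249 = -¾ + 6407/43249 = -104119/172996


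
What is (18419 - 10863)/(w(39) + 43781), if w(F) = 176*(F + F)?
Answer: 7556/57509 ≈ 0.13139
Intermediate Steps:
w(F) = 352*F (w(F) = 176*(2*F) = 352*F)
(18419 - 10863)/(w(39) + 43781) = (18419 - 10863)/(352*39 + 43781) = 7556/(13728 + 43781) = 7556/57509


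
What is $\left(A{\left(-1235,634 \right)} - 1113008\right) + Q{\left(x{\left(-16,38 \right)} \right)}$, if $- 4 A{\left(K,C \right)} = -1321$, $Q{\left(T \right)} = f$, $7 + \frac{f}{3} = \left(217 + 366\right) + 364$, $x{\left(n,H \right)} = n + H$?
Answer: $- \frac{4439431}{4} \approx -1.1099 \cdot 10^{6}$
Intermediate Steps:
$x{\left(n,H \right)} = H + n$
$f = 2820$ ($f = -21 + 3 \left(\left(217 + 366\right) + 364\right) = -21 + 3 \left(583 + 364\right) = -21 + 3 \cdot 947 = -21 + 2841 = 2820$)
$Q{\left(T \right)} = 2820$
$A{\left(K,C \right)} = \frac{1321}{4}$ ($A{\left(K,C \right)} = \left(- \frac{1}{4}\right) \left(-1321\right) = \frac{1321}{4}$)
$\left(A{\left(-1235,634 \right)} - 1113008\right) + Q{\left(x{\left(-16,38 \right)} \right)} = \left(\frac{1321}{4} - 1113008\right) + 2820 = - \frac{4450711}{4} + 2820 = - \frac{4439431}{4}$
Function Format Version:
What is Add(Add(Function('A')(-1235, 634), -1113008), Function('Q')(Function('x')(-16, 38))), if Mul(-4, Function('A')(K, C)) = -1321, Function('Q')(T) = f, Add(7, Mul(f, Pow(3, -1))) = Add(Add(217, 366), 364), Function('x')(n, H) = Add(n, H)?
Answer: Rational(-4439431, 4) ≈ -1.1099e+6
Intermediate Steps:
Function('x')(n, H) = Add(H, n)
f = 2820 (f = Add(-21, Mul(3, Add(Add(217, 366), 364))) = Add(-21, Mul(3, Add(583, 364))) = Add(-21, Mul(3, 947)) = Add(-21, 2841) = 2820)
Function('Q')(T) = 2820
Function('A')(K, C) = Rational(1321, 4) (Function('A')(K, C) = Mul(Rational(-1, 4), -1321) = Rational(1321, 4))
Add(Add(Function('A')(-1235, 634), -1113008), Function('Q')(Function('x')(-16, 38))) = Add(Add(Rational(1321, 4), -1113008), 2820) = Add(Rational(-4450711, 4), 2820) = Rational(-4439431, 4)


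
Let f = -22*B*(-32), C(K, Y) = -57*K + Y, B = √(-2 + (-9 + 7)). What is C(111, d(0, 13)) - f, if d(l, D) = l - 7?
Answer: -6334 - 1408*I ≈ -6334.0 - 1408.0*I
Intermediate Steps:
d(l, D) = -7 + l
B = 2*I (B = √(-2 - 2) = √(-4) = 2*I ≈ 2.0*I)
C(K, Y) = Y - 57*K
f = 1408*I (f = -44*I*(-32) = 1408*I ≈ 1408.0*I)
C(111, d(0, 13)) - f = ((-7 + 0) - 57*111) - 1408*I = (-7 - 6327) - 1408*I = -6334 - 1408*I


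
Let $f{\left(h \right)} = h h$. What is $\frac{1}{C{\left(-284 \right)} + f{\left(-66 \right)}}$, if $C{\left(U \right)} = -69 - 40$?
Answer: $\frac{1}{4247} \approx 0.00023546$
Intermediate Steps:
$C{\left(U \right)} = -109$
$f{\left(h \right)} = h^{2}$
$\frac{1}{C{\left(-284 \right)} + f{\left(-66 \right)}} = \frac{1}{-109 + \left(-66\right)^{2}} = \frac{1}{-109 + 4356} = \frac{1}{4247}$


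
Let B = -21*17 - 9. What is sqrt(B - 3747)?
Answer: 3*I*sqrt(457) ≈ 64.133*I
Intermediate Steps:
B = -366 (B = -357 - 9 = -366)
sqrt(B - 3747) = sqrt(-366 - 3747) = sqrt(-4113) = 3*I*sqrt(457)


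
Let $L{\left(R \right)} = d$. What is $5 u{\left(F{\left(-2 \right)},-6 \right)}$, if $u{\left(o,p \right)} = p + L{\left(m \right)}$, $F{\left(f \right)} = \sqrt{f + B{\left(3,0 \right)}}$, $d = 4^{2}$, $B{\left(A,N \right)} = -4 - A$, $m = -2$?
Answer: $50$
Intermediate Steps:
$d = 16$
$L{\left(R \right)} = 16$
$F{\left(f \right)} = \sqrt{-7 + f}$ ($F{\left(f \right)} = \sqrt{f - 7} = \sqrt{-7 + f}$)
$u{\left(o,p \right)} = 16 + p$ ($u{\left(o,p \right)} = p + 16 = 16 + p$)
$5 u{\left(F{\left(-2 \right)},-6 \right)} = 5 \left(16 - 6\right) = 5 \cdot 10 = 50$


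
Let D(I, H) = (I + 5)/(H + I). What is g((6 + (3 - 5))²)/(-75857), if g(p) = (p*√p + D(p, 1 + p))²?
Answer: -505521/9178697 ≈ -0.055075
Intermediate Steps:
D(I, H) = (5 + I)/(H + I)
g(p) = (p^(3/2) + (5 + p)/(1 + 2*p))² (g(p) = (p*√p + (5 + p)/((1 + p) + p))² = (p^(3/2) + (5 + p)/(1 + 2*p))²)
g((6 + (3 - 5))²)/(-75857) = ((5 + (6 + (3 - 5))² + ((6 + (3 - 5))²)^(3/2)*(1 + 2*(6 + (3 - 5))²))²/(1 + 2*(6 + (3 - 5))²)²)/(-75857) = ((5 + (6 - 2)² + ((6 - 2)²)^(3/2)*(1 + 2*(6 - 2)²))²/(1 + 2*(6 - 2)²)²)*(-1/75857) = ((5 + 4² + (4²)^(3/2)*(1 + 2*4²))²/(1 + 2*4²)²)*(-1/75857) = ((5 + 16 + 16^(3/2)*(1 + 2*16))²/(1 + 2*16)²)*(-1/75857) = ((5 + 16 + 64*(1 + 32))²/(1 + 32)²)*(-1/75857) = ((5 + 16 + 64*33)²/33²)*(-1/75857) = ((5 + 16 + 2112)²/1089)*(-1/75857) = ((1/1089)*2133²)*(-1/75857) = ((1/1089)*4549689)*(-1/75857) = (505521/121)*(-1/75857) = -505521/9178697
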